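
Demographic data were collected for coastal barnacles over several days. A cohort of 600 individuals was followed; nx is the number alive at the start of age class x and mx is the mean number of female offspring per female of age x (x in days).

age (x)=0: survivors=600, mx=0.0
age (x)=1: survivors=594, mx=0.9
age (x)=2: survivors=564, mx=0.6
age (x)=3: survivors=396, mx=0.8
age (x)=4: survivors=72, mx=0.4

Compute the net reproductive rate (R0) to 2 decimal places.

lx = nx/n0 = nx/600: 1, 0.99, 0.94, 0.66, 0.12
lx·mx by age: 0, 0.891, 0.564, 0.528, 0.048
R0 = Σ lx·mx = 2.031 → 2.03

2.03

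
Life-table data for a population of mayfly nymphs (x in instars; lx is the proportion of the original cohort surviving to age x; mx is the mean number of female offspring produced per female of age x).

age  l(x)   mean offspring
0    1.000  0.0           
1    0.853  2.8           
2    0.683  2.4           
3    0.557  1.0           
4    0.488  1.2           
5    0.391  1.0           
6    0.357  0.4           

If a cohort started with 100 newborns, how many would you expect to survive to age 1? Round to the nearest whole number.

Expected survivors = N0 · l_1 = 100 × 0.853 = 85.3 → 85

85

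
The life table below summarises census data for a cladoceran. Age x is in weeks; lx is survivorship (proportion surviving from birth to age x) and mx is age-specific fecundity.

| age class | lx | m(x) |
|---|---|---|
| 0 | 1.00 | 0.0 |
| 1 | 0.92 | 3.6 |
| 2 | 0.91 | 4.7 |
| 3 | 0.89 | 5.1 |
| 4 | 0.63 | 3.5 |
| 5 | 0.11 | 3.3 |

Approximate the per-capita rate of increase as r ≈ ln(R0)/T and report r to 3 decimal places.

R0 = Σ lx·mx = 0 + 3.312 + 4.277 + 4.539 + 2.205 + 0.363 = 14.696
Σ x·lx·mx = 36.118; T = 36.118/14.696 = 2.45768…
r ≈ ln(R0)/T = ln(14.696)/2.45768… = 1.09354… → 1.094

1.094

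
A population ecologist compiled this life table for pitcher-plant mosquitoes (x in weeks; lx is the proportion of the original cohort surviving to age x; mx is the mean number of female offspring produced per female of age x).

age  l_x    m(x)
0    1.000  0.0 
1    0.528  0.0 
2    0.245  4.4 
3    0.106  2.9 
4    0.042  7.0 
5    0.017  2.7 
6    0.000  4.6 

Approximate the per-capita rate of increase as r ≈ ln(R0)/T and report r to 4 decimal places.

0.2099

R0 = Σ lx·mx = 0 + 0 + 1.078 + 0.3074 + 0.294 + 0.0459 + 0 = 1.7253
Σ x·lx·mx = 4.4837; T = 4.4837/1.7253 = 2.59879…
r ≈ ln(R0)/T = ln(1.7253)/2.59879… = 0.209867… → 0.2099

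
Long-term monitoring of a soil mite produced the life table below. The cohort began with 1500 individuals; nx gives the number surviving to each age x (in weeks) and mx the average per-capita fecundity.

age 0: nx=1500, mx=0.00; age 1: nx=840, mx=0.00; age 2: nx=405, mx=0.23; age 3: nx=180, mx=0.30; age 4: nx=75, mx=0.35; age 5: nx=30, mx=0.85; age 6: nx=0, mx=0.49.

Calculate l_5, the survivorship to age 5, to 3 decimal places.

0.020

l_5 = n_5/n_0 = 30/1500 = 0.02 → 0.020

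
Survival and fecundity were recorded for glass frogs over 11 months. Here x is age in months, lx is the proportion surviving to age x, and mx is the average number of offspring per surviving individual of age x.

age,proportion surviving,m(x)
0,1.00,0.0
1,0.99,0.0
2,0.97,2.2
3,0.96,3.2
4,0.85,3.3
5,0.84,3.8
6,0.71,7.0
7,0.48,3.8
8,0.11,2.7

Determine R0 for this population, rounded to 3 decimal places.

lx·mx by age: 0, 0, 2.134, 3.072, 2.805, 3.192, 4.97, 1.824, 0.297
R0 = Σ lx·mx = 18.294 → 18.294

18.294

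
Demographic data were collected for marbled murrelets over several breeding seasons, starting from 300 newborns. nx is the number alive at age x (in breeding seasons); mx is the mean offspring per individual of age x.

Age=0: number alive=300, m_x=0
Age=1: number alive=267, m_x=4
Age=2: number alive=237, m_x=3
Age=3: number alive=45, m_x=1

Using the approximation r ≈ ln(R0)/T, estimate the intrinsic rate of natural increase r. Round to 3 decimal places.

lx = nx/n0 = nx/300: 1, 0.89, 0.79, 0.15
R0 = Σ lx·mx = 0 + 3.56 + 2.37 + 0.15 = 6.08
Σ x·lx·mx = 8.75; T = 8.75/6.08 = 1.43914…
r ≈ ln(R0)/T = ln(6.08)/1.43914… = 1.25422… → 1.254

1.254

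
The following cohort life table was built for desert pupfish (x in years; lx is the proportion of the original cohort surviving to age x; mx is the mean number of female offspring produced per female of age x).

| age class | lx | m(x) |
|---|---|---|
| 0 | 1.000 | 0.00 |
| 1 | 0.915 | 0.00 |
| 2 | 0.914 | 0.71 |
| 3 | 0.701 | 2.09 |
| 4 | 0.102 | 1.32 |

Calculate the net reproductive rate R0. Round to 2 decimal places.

lx·mx by age: 0, 0, 0.64894, 1.46509, 0.13464
R0 = Σ lx·mx = 2.24867 → 2.25

2.25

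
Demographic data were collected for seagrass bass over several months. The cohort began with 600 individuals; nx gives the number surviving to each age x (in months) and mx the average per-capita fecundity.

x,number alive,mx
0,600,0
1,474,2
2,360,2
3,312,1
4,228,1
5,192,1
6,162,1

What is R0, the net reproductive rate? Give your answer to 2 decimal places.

lx = nx/n0 = nx/600: 1, 0.79, 0.6, 0.52, 0.38, 0.32, 0.27
lx·mx by age: 0, 1.58, 1.2, 0.52, 0.38, 0.32, 0.27
R0 = Σ lx·mx = 4.27 → 4.27

4.27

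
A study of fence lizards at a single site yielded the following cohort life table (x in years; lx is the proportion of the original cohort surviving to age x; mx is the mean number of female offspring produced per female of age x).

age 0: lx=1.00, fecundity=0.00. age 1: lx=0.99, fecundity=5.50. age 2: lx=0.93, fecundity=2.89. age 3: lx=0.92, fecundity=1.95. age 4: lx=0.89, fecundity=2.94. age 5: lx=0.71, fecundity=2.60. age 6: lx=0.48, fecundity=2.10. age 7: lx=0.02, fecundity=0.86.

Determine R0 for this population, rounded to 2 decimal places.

lx·mx by age: 0, 5.445, 2.6877, 1.794, 2.6166, 1.846, 1.008, 0.0172
R0 = Σ lx·mx = 15.4145 → 15.41

15.41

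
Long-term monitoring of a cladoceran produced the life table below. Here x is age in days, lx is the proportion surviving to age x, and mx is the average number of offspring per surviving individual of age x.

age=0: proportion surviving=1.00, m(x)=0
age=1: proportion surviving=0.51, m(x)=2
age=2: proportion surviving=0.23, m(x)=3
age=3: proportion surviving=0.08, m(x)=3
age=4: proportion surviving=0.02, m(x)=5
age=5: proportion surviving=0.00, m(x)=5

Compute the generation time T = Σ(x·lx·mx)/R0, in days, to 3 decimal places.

lx·mx: 0, 1.02, 0.69, 0.24, 0.1, 0 → R0 = 2.05
x·lx·mx: 0, 1.02, 1.38, 0.72, 0.4, 0 → Σ = 3.52
T = 3.52 / 2.05 = 1.717073… → 1.717

1.717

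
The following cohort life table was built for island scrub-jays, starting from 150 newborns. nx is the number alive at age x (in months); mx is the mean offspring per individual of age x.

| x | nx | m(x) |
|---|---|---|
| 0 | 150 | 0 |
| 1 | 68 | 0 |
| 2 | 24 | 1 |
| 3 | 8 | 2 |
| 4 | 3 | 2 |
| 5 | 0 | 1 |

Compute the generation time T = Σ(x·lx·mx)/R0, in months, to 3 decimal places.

2.609

lx = nx/n0 = nx/150: 1, 0.45333…, 0.16, 0.05333…, 0.02, 0
lx·mx: 0, 0, 0.16, 0.106667…, 0.04, 0 → R0 = 0.306667…
x·lx·mx: 0, 0, 0.32, 0.32…, 0.16, 0 → Σ = 0.8…
T = 0.8… / 0.306667… = 2.608696… → 2.609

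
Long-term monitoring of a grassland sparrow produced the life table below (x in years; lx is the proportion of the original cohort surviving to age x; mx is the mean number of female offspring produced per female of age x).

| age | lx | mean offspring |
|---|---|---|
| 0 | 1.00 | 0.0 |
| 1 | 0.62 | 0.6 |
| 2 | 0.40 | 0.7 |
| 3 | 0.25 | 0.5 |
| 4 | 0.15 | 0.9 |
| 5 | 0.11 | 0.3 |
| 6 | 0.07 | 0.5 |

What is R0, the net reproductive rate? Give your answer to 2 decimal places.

0.98

lx·mx by age: 0, 0.372, 0.28, 0.125, 0.135, 0.033, 0.035
R0 = Σ lx·mx = 0.98 → 0.98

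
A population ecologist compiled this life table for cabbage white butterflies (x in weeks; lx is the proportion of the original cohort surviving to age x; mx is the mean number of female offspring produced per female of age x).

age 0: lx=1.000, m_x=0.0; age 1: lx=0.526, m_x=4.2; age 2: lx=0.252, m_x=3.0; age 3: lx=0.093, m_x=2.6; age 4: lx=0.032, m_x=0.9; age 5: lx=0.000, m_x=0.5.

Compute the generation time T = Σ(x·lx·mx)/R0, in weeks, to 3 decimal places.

lx·mx: 0, 2.2092, 0.756, 0.2418, 0.0288, 0 → R0 = 3.2358
x·lx·mx: 0, 2.2092, 1.512, 0.7254, 0.1152, 0 → Σ = 4.5618
T = 4.5618 / 3.2358 = 1.40979… → 1.410

1.410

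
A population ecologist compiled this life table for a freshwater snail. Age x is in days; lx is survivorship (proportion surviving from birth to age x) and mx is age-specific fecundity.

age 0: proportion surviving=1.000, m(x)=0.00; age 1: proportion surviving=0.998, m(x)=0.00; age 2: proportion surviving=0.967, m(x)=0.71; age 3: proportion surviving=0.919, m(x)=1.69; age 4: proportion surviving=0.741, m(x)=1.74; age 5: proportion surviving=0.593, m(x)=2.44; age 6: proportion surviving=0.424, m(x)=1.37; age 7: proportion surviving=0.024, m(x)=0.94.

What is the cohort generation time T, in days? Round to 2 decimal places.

3.96

lx·mx: 0, 0, 0.68657, 1.55311, 1.28934, 1.44692, 0.58088, 0.02256 → R0 = 5.57938
x·lx·mx: 0, 0, 1.37314, 4.65933, 5.15736, 7.2346, 3.48528, 0.15792 → Σ = 22.06763
T = 22.06763 / 5.57938 = 3.955212… → 3.96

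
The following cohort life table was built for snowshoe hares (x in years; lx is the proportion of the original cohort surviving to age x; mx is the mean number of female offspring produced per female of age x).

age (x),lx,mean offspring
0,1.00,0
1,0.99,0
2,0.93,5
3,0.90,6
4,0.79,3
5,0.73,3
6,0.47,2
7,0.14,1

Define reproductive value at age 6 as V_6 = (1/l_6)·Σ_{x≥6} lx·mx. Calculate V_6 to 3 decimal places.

2.298

lx·mx for x ≥ 6: 0.94, 0.14 → sum = 1.08
V_6 = 1.08 / l_6 = 1.08 / 0.47 = 2.297872… → 2.298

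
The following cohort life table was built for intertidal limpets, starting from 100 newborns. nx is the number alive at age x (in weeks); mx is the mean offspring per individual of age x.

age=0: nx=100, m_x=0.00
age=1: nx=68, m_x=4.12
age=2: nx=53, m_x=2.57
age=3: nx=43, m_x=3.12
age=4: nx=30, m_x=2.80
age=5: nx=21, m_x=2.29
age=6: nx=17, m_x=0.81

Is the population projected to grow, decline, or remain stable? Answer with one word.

lx = nx/n0 = nx/100: 1, 0.68, 0.53, 0.43, 0.3, 0.21, 0.17
R0 = Σ lx·mx = 0 + 2.8016 + 1.3621 + 1.3416 + 0.84 + 0.4809 + 0.1377 = 6.9639
R0 > 1, so the population is growing.

growing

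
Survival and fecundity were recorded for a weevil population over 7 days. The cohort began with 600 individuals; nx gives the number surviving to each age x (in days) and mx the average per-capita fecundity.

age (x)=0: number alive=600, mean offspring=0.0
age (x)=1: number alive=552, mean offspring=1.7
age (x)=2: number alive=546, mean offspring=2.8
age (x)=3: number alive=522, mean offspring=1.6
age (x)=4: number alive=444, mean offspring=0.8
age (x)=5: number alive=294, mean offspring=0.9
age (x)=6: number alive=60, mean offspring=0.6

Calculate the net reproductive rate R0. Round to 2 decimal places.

lx = nx/n0 = nx/600: 1, 0.92, 0.91, 0.87, 0.74, 0.49, 0.1
lx·mx by age: 0, 1.564, 2.548, 1.392, 0.592, 0.441, 0.06
R0 = Σ lx·mx = 6.597 → 6.60

6.60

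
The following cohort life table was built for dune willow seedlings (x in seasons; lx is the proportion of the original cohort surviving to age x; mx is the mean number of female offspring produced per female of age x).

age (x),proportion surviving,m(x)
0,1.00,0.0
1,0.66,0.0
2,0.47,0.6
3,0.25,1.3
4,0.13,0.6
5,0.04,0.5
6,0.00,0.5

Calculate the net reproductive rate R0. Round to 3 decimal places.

lx·mx by age: 0, 0, 0.282, 0.325, 0.078, 0.02, 0
R0 = Σ lx·mx = 0.705 → 0.705

0.705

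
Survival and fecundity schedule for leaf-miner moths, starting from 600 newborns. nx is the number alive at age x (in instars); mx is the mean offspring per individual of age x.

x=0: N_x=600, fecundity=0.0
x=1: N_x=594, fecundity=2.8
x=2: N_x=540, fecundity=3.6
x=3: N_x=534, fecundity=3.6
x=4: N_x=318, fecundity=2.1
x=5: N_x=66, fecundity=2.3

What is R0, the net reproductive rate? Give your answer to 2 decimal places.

10.58

lx = nx/n0 = nx/600: 1, 0.99, 0.9, 0.89, 0.53, 0.11
lx·mx by age: 0, 2.772, 3.24, 3.204, 1.113, 0.253
R0 = Σ lx·mx = 10.582 → 10.58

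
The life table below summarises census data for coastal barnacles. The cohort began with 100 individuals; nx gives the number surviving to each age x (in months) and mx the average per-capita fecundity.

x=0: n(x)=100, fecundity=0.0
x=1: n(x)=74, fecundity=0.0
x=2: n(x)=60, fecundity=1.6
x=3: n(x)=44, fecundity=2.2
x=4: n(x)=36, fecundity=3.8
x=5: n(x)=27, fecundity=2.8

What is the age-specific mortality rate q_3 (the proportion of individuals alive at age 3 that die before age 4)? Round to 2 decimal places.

lx = nx/n0 = nx/100: 1, 0.74, 0.6, 0.44, 0.36, 0.27
q_3 = (l_3 − l_4) / l_3 = (0.44 − 0.36) / 0.44
     = 0.08 / 0.44 = 0.181818… → 0.18

0.18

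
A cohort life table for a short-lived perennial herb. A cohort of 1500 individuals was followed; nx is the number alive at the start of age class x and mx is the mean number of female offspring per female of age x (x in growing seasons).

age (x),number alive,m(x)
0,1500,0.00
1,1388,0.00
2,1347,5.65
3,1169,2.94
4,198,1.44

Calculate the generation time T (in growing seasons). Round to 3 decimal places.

2.354

lx = nx/n0 = nx/1500: 1, 0.92533…, 0.898, 0.77933…, 0.132
lx·mx: 0, 0, 5.0737, 2.29124…, 0.19008 → R0 = 7.55502…
x·lx·mx: 0, 0, 10.1474, 6.87372…, 0.76032 → Σ = 17.78144…
T = 17.78144… / 7.55502… = 2.353593… → 2.354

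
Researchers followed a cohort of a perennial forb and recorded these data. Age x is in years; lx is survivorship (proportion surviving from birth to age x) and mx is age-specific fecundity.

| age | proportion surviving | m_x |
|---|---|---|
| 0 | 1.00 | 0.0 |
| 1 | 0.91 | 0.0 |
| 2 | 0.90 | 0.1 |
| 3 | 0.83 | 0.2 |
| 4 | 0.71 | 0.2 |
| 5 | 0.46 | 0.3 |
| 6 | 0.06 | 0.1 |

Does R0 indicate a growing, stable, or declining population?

declining

R0 = Σ lx·mx = 0 + 0 + 0.09 + 0.166 + 0.142 + 0.138 + 0.006 = 0.542
R0 < 1, so the population is declining.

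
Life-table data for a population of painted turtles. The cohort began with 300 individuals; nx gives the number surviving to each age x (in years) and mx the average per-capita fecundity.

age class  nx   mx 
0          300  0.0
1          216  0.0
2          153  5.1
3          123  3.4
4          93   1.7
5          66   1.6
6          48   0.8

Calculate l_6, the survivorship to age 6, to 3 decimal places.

l_6 = n_6/n_0 = 48/300 = 0.16 → 0.160

0.160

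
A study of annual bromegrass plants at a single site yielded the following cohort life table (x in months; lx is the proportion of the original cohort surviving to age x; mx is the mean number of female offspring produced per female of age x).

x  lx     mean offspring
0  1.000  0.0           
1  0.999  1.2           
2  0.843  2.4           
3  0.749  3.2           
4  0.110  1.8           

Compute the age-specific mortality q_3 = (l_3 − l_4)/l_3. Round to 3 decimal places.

0.853

q_3 = (l_3 − l_4) / l_3 = (0.749 − 0.11) / 0.749
     = 0.639 / 0.749 = 0.853138… → 0.853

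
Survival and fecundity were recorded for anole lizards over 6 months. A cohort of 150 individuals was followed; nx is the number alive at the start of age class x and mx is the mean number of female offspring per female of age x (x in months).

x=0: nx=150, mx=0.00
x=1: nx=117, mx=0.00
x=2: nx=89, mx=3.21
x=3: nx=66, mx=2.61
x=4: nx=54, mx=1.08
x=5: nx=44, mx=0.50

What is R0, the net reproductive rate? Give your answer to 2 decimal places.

3.59

lx = nx/n0 = nx/150: 1, 0.78, 0.59333…, 0.44, 0.36, 0.29333…
lx·mx by age: 0, 0, 1.9046…, 1.1484, 0.3888, 0.146667…
R0 = Σ lx·mx = 3.588467… → 3.59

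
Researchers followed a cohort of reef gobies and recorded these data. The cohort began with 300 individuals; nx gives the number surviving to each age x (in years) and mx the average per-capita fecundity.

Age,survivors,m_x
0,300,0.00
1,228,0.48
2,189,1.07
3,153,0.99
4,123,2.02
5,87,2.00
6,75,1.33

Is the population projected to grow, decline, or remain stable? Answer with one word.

lx = nx/n0 = nx/300: 1, 0.76, 0.63, 0.51, 0.41, 0.29, 0.25
R0 = Σ lx·mx = 0 + 0.3648 + 0.6741 + 0.5049 + 0.8282 + 0.58 + 0.3325 = 3.2845
R0 > 1, so the population is growing.

growing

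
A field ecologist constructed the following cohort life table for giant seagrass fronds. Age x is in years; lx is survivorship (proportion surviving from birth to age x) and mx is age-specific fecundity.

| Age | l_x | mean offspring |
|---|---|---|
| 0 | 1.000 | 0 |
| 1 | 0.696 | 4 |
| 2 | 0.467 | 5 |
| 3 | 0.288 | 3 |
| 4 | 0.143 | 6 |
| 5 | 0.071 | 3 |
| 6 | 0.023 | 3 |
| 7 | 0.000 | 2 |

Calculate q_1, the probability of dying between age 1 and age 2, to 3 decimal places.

q_1 = (l_1 − l_2) / l_1 = (0.696 − 0.467) / 0.696
     = 0.229 / 0.696 = 0.329023… → 0.329

0.329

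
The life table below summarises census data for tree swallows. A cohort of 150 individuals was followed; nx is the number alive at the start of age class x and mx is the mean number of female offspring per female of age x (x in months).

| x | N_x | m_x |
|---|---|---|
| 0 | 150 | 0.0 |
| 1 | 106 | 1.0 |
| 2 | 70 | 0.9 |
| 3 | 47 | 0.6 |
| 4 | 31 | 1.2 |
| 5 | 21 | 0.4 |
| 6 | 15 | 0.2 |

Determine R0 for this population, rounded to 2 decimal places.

1.64

lx = nx/n0 = nx/150: 1, 0.70667…, 0.46667…, 0.31333…, 0.20667…, 0.14, 0.1
lx·mx by age: 0, 0.706667…, 0.42…, 0.188…, 0.248…, 0.056, 0.02
R0 = Σ lx·mx = 1.638667… → 1.64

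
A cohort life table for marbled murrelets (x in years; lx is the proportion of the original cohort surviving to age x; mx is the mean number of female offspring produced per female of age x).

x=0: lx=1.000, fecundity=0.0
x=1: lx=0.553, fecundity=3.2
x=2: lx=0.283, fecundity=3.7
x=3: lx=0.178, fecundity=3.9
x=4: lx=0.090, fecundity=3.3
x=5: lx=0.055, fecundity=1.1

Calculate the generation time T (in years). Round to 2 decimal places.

lx·mx: 0, 1.7696, 1.0471, 0.6942, 0.297, 0.0605 → R0 = 3.8684
x·lx·mx: 0, 1.7696, 2.0942, 2.0826, 1.188, 0.3025 → Σ = 7.4369
T = 7.4369 / 3.8684 = 1.922474… → 1.92

1.92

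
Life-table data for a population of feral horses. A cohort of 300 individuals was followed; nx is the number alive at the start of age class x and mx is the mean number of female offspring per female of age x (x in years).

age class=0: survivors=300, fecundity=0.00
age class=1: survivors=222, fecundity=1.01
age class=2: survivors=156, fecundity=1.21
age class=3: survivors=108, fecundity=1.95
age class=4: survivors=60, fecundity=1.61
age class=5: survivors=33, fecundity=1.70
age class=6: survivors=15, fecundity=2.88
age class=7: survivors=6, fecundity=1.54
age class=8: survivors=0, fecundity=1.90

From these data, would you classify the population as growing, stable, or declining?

lx = nx/n0 = nx/300: 1, 0.74, 0.52, 0.36, 0.2, 0.11, 0.05, 0.02, 0
R0 = Σ lx·mx = 0 + 0.7474 + 0.6292 + 0.702 + 0.322 + 0.187 + 0.144 + 0.0308 + 0 = 2.7624
R0 > 1, so the population is growing.

growing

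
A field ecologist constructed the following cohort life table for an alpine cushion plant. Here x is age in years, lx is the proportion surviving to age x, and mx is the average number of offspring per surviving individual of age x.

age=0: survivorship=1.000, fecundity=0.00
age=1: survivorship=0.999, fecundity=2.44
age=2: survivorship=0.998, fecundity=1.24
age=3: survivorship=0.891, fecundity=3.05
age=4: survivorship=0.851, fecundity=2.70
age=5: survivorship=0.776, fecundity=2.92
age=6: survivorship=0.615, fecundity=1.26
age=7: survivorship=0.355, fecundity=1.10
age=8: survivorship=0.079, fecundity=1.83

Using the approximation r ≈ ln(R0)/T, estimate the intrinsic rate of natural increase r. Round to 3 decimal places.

0.730

R0 = Σ lx·mx = 0 + 2.43756 + 1.23752 + 2.71755 + 2.2977 + 2.26592 + 0.7749 + 0.3905 + 0.14457 = 12.26622
Σ x·lx·mx = 42.12511; T = 42.12511/12.26622 = 3.43424…
r ≈ ln(R0)/T = ln(12.26622)/3.43424… = 0.72996… → 0.730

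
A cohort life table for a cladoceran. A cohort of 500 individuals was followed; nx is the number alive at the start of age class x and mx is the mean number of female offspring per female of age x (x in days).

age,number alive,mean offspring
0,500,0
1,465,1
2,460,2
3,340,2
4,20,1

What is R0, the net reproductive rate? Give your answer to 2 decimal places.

lx = nx/n0 = nx/500: 1, 0.93, 0.92, 0.68, 0.04
lx·mx by age: 0, 0.93, 1.84, 1.36, 0.04
R0 = Σ lx·mx = 4.17 → 4.17

4.17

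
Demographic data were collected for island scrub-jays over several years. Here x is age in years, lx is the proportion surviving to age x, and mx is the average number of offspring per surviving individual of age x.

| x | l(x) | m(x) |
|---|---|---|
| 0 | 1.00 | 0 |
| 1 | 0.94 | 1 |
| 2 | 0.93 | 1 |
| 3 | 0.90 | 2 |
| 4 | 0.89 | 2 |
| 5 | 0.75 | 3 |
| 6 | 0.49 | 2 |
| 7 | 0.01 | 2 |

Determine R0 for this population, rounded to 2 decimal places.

8.70

lx·mx by age: 0, 0.94, 0.93, 1.8, 1.78, 2.25, 0.98, 0.02
R0 = Σ lx·mx = 8.7 → 8.70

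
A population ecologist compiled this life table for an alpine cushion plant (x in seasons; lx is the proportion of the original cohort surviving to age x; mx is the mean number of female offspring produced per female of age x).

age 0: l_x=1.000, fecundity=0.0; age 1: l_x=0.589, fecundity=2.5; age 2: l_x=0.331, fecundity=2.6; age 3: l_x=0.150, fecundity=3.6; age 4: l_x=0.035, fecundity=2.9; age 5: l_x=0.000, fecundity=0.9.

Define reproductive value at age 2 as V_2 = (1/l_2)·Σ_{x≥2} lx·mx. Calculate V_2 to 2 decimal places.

lx·mx for x ≥ 2: 0.8606, 0.54, 0.1015, 0 → sum = 1.5021
V_2 = 1.5021 / l_2 = 1.5021 / 0.331 = 4.538066… → 4.54

4.54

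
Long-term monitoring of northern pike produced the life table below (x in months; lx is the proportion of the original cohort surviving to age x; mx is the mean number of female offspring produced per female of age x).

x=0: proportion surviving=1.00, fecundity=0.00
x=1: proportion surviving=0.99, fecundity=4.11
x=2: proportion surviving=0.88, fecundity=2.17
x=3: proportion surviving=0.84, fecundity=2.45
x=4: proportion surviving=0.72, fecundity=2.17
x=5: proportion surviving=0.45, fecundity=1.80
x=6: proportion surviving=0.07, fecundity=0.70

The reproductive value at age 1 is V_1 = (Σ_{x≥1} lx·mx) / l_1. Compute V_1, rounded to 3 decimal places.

lx·mx for x ≥ 1: 4.0689, 1.9096, 2.058, 1.5624, 0.81, 0.049 → sum = 10.4579
V_1 = 10.4579 / l_1 = 10.4579 / 0.99 = 10.563535… → 10.564

10.564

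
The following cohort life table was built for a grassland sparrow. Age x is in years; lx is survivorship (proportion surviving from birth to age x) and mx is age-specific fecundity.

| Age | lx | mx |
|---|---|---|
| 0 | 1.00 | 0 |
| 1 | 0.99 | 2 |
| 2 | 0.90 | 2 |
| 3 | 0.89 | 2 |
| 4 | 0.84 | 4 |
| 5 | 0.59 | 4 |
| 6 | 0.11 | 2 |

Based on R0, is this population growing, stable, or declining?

R0 = Σ lx·mx = 0 + 1.98 + 1.8 + 1.78 + 3.36 + 2.36 + 0.22 = 11.5
R0 > 1, so the population is growing.

growing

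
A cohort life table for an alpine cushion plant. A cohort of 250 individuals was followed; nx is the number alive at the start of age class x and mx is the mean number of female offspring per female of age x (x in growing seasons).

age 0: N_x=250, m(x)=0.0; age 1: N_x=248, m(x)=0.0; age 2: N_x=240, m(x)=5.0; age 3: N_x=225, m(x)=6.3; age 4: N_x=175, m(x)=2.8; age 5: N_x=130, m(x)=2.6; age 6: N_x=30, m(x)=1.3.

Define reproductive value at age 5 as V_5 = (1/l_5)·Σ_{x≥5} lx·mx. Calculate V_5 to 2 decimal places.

2.90

lx = nx/n0 = nx/250: 1, 0.992, 0.96, 0.9, 0.7, 0.52, 0.12
lx·mx for x ≥ 5: 1.352, 0.156 → sum = 1.508
V_5 = 1.508 / l_5 = 1.508 / 0.52 = 2.9 → 2.90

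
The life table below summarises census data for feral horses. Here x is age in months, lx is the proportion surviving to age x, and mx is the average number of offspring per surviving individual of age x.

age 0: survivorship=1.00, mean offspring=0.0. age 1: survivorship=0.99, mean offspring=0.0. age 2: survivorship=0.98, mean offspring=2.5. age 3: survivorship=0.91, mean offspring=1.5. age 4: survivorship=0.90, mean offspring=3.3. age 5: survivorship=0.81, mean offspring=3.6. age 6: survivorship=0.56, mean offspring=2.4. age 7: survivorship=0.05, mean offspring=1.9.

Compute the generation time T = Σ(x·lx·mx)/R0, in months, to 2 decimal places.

lx·mx: 0, 0, 2.45, 1.365, 2.97, 2.916, 1.344, 0.095 → R0 = 11.14
x·lx·mx: 0, 0, 4.9, 4.095, 11.88, 14.58, 8.064, 0.665 → Σ = 44.184
T = 44.184 / 11.14 = 3.966248… → 3.97

3.97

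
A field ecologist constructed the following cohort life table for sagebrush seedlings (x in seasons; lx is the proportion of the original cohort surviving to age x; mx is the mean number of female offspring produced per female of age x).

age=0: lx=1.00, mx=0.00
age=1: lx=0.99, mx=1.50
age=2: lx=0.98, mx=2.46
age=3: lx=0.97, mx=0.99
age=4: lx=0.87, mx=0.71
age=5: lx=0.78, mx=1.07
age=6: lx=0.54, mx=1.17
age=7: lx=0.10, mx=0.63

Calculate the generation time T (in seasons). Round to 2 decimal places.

lx·mx: 0, 1.485, 2.4108, 0.9603, 0.6177, 0.8346, 0.6318, 0.063 → R0 = 7.0032
x·lx·mx: 0, 1.485, 4.8216, 2.8809, 2.4708, 4.173, 3.7908, 0.441 → Σ = 20.0631
T = 20.0631 / 7.0032 = 2.864847… → 2.86

2.86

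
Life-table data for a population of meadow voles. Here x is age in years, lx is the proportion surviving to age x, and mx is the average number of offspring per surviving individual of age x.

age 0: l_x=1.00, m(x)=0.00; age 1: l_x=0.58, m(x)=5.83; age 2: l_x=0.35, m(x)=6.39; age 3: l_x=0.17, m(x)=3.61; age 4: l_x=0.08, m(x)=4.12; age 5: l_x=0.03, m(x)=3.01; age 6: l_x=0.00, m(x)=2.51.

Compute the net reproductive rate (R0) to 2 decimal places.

lx·mx by age: 0, 3.3814, 2.2365, 0.6137, 0.3296, 0.0903, 0
R0 = Σ lx·mx = 6.6515 → 6.65

6.65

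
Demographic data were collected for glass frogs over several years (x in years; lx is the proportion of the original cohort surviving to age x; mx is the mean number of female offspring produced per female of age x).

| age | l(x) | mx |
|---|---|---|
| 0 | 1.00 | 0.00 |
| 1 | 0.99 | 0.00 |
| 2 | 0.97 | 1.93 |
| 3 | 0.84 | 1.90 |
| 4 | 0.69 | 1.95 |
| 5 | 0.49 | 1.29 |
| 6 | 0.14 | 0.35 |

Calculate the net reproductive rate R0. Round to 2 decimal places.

5.49

lx·mx by age: 0, 0, 1.8721, 1.596, 1.3455, 0.6321, 0.049
R0 = Σ lx·mx = 5.4947 → 5.49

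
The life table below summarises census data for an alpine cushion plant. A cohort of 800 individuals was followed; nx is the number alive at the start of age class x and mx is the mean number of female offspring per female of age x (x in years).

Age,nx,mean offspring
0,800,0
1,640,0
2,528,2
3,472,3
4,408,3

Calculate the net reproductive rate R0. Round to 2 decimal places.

4.62

lx = nx/n0 = nx/800: 1, 0.8, 0.66, 0.59, 0.51
lx·mx by age: 0, 0, 1.32, 1.77, 1.53
R0 = Σ lx·mx = 4.62 → 4.62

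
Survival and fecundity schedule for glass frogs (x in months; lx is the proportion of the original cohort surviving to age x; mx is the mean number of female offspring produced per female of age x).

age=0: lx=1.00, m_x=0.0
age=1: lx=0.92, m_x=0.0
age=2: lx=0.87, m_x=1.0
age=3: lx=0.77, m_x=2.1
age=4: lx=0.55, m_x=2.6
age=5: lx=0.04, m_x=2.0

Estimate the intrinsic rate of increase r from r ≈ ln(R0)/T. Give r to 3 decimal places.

0.436

R0 = Σ lx·mx = 0 + 0 + 0.87 + 1.617 + 1.43 + 0.08 = 3.997
Σ x·lx·mx = 12.711; T = 12.711/3.997 = 3.18014…
r ≈ ln(R0)/T = ln(3.997)/3.18014… = 0.43569… → 0.436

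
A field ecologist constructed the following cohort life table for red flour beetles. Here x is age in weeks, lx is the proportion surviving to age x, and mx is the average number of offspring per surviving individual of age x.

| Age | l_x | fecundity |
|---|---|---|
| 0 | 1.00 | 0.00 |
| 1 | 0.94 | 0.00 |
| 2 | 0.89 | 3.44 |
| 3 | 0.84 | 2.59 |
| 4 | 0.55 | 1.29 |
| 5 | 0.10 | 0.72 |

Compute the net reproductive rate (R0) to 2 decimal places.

6.02

lx·mx by age: 0, 0, 3.0616, 2.1756, 0.7095, 0.072
R0 = Σ lx·mx = 6.0187 → 6.02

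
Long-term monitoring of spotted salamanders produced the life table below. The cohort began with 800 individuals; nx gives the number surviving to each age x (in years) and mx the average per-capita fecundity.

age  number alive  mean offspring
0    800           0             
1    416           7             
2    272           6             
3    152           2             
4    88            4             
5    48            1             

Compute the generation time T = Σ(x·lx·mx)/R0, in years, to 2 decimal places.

lx = nx/n0 = nx/800: 1, 0.52, 0.34, 0.19, 0.11, 0.06
lx·mx: 0, 3.64, 2.04, 0.38, 0.44, 0.06 → R0 = 6.56
x·lx·mx: 0, 3.64, 4.08, 1.14, 1.76, 0.3 → Σ = 10.92
T = 10.92 / 6.56 = 1.664634… → 1.66

1.66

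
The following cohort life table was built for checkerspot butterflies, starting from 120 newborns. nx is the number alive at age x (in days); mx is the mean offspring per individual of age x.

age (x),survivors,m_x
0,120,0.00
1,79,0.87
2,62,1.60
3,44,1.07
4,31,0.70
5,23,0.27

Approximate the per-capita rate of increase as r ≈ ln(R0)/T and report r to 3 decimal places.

lx = nx/n0 = nx/120: 1, 0.65833…, 0.51667…, 0.36667…, 0.25833…, 0.19167…
R0 = Σ lx·mx = 0 + 0.57275… + 0.82667… + 0.39233… + 0.18083… + 0.05175… = 2.024333…
Σ x·lx·mx = 4.385167…; T = 4.385167…/2.024333… = 2.16623…
r ≈ ln(R0)/T = ln(2.024333…)/2.16623… = 0.32556… → 0.326

0.326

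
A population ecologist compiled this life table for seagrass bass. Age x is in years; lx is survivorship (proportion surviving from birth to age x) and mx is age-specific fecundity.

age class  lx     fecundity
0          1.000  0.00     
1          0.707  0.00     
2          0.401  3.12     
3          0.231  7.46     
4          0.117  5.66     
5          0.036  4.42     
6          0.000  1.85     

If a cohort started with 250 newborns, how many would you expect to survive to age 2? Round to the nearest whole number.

Expected survivors = N0 · l_2 = 250 × 0.401 = 100.25 → 100

100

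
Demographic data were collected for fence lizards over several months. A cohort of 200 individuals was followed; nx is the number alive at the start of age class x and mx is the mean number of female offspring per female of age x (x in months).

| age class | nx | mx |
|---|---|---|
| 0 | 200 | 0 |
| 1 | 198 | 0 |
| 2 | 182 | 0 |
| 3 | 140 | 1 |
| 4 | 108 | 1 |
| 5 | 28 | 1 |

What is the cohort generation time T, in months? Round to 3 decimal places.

3.594

lx = nx/n0 = nx/200: 1, 0.99, 0.91, 0.7, 0.54, 0.14
lx·mx: 0, 0, 0, 0.7, 0.54, 0.14 → R0 = 1.38
x·lx·mx: 0, 0, 0, 2.1, 2.16, 0.7 → Σ = 4.96
T = 4.96 / 1.38 = 3.594203… → 3.594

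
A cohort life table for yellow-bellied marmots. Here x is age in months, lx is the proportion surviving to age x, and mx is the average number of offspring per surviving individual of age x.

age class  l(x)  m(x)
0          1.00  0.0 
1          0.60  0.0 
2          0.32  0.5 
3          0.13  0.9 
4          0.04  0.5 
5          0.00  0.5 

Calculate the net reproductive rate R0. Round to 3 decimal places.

lx·mx by age: 0, 0, 0.16, 0.117, 0.02, 0
R0 = Σ lx·mx = 0.297 → 0.297

0.297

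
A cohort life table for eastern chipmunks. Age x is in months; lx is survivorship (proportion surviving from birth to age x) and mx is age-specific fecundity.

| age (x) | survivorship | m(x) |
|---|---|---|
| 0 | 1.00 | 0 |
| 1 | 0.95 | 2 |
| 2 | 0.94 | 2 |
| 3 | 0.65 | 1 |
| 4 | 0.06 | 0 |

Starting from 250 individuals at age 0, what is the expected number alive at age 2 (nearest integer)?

Expected survivors = N0 · l_2 = 250 × 0.94 = 235 → 235

235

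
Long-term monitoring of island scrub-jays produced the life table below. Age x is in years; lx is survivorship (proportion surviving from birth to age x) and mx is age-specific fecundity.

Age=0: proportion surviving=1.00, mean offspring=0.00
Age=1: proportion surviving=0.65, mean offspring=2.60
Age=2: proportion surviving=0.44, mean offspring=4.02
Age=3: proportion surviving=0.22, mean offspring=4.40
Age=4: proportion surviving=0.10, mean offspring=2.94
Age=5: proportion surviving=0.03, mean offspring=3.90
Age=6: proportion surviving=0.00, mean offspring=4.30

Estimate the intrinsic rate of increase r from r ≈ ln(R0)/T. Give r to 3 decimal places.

R0 = Σ lx·mx = 0 + 1.69 + 1.7688 + 0.968 + 0.294 + 0.117 + 0 = 4.8378
Σ x·lx·mx = 9.8926; T = 9.8926/4.8378 = 2.04486…
r ≈ ln(R0)/T = ln(4.8378)/2.04486… = 0.77094… → 0.771

0.771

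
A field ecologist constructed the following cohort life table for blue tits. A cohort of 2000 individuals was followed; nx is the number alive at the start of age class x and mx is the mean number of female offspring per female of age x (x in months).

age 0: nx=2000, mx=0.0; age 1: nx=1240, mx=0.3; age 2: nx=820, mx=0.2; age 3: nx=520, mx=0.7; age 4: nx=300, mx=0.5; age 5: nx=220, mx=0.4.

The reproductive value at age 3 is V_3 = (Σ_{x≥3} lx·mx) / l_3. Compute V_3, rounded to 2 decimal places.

1.16

lx = nx/n0 = nx/2000: 1, 0.62, 0.41, 0.26, 0.15, 0.11
lx·mx for x ≥ 3: 0.182, 0.075, 0.044 → sum = 0.301
V_3 = 0.301 / l_3 = 0.301 / 0.26 = 1.157692… → 1.16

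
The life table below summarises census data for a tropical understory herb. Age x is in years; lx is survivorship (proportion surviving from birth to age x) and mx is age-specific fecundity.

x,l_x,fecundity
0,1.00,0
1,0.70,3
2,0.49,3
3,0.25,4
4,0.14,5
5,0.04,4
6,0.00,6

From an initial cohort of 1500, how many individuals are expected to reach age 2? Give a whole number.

735

Expected survivors = N0 · l_2 = 1500 × 0.49 = 735 → 735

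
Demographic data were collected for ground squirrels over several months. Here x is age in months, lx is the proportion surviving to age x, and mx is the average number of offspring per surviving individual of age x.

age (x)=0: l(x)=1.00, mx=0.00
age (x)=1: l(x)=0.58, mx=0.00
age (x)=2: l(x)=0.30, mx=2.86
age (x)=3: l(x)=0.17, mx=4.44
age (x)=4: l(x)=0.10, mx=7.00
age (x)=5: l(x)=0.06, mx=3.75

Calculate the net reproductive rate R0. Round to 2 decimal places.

2.54

lx·mx by age: 0, 0, 0.858, 0.7548, 0.7, 0.225
R0 = Σ lx·mx = 2.5378 → 2.54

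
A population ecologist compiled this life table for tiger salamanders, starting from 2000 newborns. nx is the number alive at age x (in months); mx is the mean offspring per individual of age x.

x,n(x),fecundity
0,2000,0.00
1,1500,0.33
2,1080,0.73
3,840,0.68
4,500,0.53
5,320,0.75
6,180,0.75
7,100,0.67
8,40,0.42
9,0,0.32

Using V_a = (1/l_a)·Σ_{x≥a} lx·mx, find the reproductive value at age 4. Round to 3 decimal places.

lx = nx/n0 = nx/2000: 1, 0.75, 0.54, 0.42, 0.25, 0.16, 0.09, 0.05, 0.02, 0
lx·mx for x ≥ 4: 0.1325, 0.12, 0.0675, 0.0335, 0.0084, 0 → sum = 0.3619
V_4 = 0.3619 / l_4 = 0.3619 / 0.25 = 1.4476 → 1.448

1.448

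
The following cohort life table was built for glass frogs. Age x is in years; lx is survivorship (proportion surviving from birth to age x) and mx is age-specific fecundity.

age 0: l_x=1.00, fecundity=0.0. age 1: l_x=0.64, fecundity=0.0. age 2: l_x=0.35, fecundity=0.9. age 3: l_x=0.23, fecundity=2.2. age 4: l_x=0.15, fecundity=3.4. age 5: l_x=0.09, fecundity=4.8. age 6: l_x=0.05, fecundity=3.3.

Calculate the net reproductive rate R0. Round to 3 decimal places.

1.928

lx·mx by age: 0, 0, 0.315, 0.506, 0.51, 0.432, 0.165
R0 = Σ lx·mx = 1.928 → 1.928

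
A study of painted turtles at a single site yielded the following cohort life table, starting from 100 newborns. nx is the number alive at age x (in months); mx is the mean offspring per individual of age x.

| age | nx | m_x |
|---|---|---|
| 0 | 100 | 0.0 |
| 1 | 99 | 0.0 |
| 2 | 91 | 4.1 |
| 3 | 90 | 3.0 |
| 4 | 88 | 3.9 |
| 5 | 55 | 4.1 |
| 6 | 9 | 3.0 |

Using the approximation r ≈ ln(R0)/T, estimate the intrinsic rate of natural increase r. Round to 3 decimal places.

0.739

lx = nx/n0 = nx/100: 1, 0.99, 0.91, 0.9, 0.88, 0.55, 0.09
R0 = Σ lx·mx = 0 + 0 + 3.731 + 2.7 + 3.432 + 2.255 + 0.27 = 12.388
Σ x·lx·mx = 42.185; T = 42.185/12.388 = 3.40531…
r ≈ ln(R0)/T = ln(12.388)/3.40531… = 0.73906… → 0.739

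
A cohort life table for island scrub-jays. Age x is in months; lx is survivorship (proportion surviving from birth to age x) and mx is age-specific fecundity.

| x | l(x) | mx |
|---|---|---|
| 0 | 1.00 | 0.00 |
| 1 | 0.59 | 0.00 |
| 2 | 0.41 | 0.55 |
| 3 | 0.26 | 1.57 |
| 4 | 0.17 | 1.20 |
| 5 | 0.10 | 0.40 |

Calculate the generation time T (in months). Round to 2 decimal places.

3.07

lx·mx: 0, 0, 0.2255, 0.4082, 0.204, 0.04 → R0 = 0.8777
x·lx·mx: 0, 0, 0.451, 1.2246, 0.816, 0.2 → Σ = 2.6916
T = 2.6916 / 0.8777 = 3.066651… → 3.07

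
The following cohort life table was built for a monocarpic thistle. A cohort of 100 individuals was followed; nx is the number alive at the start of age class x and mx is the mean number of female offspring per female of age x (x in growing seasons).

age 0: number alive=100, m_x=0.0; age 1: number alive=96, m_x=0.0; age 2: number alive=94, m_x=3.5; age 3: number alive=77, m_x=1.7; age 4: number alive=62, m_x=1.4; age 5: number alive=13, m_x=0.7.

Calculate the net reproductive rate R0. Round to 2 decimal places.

5.56

lx = nx/n0 = nx/100: 1, 0.96, 0.94, 0.77, 0.62, 0.13
lx·mx by age: 0, 0, 3.29, 1.309, 0.868, 0.091
R0 = Σ lx·mx = 5.558 → 5.56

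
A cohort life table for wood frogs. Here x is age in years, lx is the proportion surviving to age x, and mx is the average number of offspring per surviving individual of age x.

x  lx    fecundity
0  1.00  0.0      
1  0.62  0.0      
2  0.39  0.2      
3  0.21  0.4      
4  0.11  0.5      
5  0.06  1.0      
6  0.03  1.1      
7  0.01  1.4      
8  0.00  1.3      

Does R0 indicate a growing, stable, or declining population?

declining

R0 = Σ lx·mx = 0 + 0 + 0.078 + 0.084 + 0.055 + 0.06 + 0.033 + 0.014 + 0 = 0.324
R0 < 1, so the population is declining.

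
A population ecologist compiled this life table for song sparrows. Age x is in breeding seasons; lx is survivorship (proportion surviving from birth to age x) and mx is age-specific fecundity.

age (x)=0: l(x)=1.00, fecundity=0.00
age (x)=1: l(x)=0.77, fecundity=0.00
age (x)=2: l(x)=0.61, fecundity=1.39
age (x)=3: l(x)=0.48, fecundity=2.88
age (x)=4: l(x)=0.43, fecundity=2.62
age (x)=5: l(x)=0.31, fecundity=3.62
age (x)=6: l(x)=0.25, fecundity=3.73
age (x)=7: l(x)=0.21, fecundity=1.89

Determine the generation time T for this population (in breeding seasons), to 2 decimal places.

lx·mx: 0, 0, 0.8479, 1.3824, 1.1266, 1.1222, 0.9325, 0.3969 → R0 = 5.8085
x·lx·mx: 0, 0, 1.6958, 4.1472, 4.5064, 5.611, 5.595, 2.7783 → Σ = 24.3337
T = 24.3337 / 5.8085 = 4.189326… → 4.19

4.19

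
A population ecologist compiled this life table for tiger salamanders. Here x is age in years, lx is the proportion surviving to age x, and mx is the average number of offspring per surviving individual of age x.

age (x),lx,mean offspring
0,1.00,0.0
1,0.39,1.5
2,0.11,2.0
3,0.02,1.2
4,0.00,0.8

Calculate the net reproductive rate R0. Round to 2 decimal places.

lx·mx by age: 0, 0.585, 0.22, 0.024, 0
R0 = Σ lx·mx = 0.829 → 0.83

0.83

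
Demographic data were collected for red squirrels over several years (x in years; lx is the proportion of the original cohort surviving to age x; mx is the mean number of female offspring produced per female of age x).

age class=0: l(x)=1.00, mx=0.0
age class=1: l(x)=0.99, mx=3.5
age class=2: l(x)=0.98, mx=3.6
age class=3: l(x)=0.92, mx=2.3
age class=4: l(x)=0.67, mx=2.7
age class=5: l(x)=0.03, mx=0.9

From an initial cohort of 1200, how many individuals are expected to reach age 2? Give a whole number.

Expected survivors = N0 · l_2 = 1200 × 0.98 = 1176 → 1176

1176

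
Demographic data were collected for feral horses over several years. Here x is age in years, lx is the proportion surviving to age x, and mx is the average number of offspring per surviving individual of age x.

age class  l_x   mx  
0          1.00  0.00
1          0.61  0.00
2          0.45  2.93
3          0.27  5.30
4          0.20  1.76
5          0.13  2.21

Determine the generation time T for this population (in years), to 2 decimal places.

2.88

lx·mx: 0, 0, 1.3185, 1.431, 0.352, 0.2873 → R0 = 3.3888
x·lx·mx: 0, 0, 2.637, 4.293, 1.408, 1.4365 → Σ = 9.7745
T = 9.7745 / 3.3888 = 2.884354… → 2.88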